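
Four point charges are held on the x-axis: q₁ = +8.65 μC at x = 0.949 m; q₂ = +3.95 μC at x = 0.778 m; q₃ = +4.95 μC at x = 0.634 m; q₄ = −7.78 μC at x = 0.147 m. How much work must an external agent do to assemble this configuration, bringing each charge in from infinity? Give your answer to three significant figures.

2.34 J

The assembly work is the sum of pairwise potential energies, U = Σ_{i<j} kqᵢqⱼ/rᵢⱼ.
Pair separations: r₁₂ = 0.171 m, r₁₃ = 0.315 m, r₁₄ = 0.802 m, r₂₃ = 0.144 m, r₂₄ = 0.631 m, r₃₄ = 0.487 m.
Summing all 6 pair terms gives U = 2.34 J.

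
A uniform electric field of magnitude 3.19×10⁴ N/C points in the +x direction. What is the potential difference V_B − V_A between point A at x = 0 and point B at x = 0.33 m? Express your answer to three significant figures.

-1.05×10⁴ V

In a uniform field, potential decreases in the direction of E: V_B − V_A = −E·Δx.
V_B − V_A = −(3.19×10⁴ V/m)(0.330 m) = -1.05×10⁴ V.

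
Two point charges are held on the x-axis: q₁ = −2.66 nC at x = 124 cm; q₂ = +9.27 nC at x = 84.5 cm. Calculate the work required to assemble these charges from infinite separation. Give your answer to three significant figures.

The work to assemble the configuration equals its total potential energy, U = Σ kqᵢqⱼ/rᵢⱼ over all pairs.
Pair separations: r₁₂ = 0.395 m.
U = (-5.61×10⁻⁷) = -5.61×10⁻⁷ J.

-5.61×10⁻⁷ J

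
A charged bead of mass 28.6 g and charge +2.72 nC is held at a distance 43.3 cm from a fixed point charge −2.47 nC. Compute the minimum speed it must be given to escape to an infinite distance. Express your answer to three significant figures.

To just escape, total mechanical energy must reach zero at infinity: ½mv²_min + U = 0, so ½mv²_min = −U = |kQq|/r.
|U| = |kQq|/r = (8.99×10⁹ N·m²/C²)(2.47×10⁻⁹)(2.72×10⁻⁹)/(0.433) = 1.39×10⁻⁷ J.
v_min = √(2|U|/m) = √(2·1.39×10⁻⁷/0.0286) = 3.12×10⁻³ m/s.

3.12×10⁻³ m/s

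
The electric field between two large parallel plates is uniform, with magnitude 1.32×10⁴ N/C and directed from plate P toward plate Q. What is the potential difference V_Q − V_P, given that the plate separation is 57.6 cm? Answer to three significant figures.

-7600 V

In a uniform field, potential decreases in the direction of E: ΔV = −E·d for a displacement d parallel to E.
Going from P to Q is a displacement of 57.6 cm along the field, so V_Q − V_P = −Ed = -7600 V.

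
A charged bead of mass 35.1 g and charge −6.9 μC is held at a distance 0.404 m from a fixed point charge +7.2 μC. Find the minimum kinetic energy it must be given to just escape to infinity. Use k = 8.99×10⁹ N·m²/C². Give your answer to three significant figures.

To just escape, total mechanical energy must reach zero at infinity: ½mv²_min + U = 0, so ½mv²_min = −U = |kQq|/r.
|U| = |kQq|/r = (8.99×10⁹ N·m²/C²)(7.20×10⁻⁶)(6.90×10⁻⁶)/(0.404) = 1.11 J.

1.11 J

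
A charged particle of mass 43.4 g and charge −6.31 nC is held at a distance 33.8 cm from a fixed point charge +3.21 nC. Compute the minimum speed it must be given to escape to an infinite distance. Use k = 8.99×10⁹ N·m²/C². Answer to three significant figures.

To just escape, total mechanical energy must reach zero at infinity: ½mv²_min + U = 0, so ½mv²_min = −U = |kQq|/r.
|U| = |kQq|/r = (8.99×10⁹ N·m²/C²)(3.21×10⁻⁹)(6.31×10⁻⁹)/(0.338) = 5.39×10⁻⁷ J.
v_min = √(2|U|/m) = √(2·5.39×10⁻⁷/0.0434) = 4.98×10⁻³ m/s.

4.98×10⁻³ m/s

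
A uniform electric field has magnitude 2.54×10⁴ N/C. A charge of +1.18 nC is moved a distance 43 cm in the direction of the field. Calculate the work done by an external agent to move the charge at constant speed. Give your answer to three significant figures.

-1.29×10⁻⁵ J

The potential change for a displacement 43 cm in the direction of the field is ΔV = −Ed = -1.09×10⁴ V.
W_ext = qΔV = -1.29×10⁻⁵ J.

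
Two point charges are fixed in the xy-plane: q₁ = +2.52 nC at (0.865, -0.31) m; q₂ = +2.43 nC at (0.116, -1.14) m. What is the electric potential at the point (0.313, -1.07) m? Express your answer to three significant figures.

129 V

The total potential is the scalar sum of each charge's contribution, V = Σ kqᵢ/rᵢ.
Distances from the field point to each charge: r₁ = 0.939 m, r₂ = 0.209 m.
V = k[(2.52×10⁻⁹)/(0.939) + (2.43×10⁻⁹)/(0.209)] = 129 V.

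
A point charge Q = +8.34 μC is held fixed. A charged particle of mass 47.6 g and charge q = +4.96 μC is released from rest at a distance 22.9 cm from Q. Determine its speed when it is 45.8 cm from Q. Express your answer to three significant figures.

Only the electrostatic force acts, so mechanical energy is conserved: ½mv² = U₁ − U₂ = kQq(1/r₁ − 1/r₂).
U₁ − U₂ = (8.99×10⁹ N·m²/C²)(8.34×10⁻⁶ C)(4.96×10⁻⁶ C)(1/0.229 − 1/0.458) = 0.812 J.
v = √(2·0.812/0.0476) = 5.84 m/s.

5.84 m/s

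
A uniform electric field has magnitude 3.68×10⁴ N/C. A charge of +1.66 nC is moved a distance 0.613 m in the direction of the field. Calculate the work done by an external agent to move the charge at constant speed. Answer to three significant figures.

The potential change for a displacement 0.613 m in the direction of the field is ΔV = −Ed = -2.26×10⁴ V.
W_ext = qΔV = -3.74×10⁻⁵ J.

-3.74×10⁻⁵ J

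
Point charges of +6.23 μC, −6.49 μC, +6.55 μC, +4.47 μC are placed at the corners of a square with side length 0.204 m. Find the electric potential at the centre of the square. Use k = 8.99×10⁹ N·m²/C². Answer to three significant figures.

The total potential is the scalar sum of each charge's contribution, V = Σ kqᵢ/rᵢ.
The distance from each corner to the centre is a√2/2 = 0.144 m.
V = k[(6.23×10⁻⁶)/(0.144) + (-6.49×10⁻⁶)/(0.144) + (6.55×10⁻⁶)/(0.144) + (4.47×10⁻⁶)/(0.144)] = 6.71×10⁵ V.

6.71×10⁵ V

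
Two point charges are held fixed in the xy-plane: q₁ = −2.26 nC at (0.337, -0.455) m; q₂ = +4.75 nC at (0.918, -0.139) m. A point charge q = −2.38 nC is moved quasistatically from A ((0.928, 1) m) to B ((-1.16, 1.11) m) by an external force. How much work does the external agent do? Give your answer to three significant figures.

3.88×10⁻⁸ J

For quasistatic motion the external work equals the change in potential energy: W_ext = qΔV = q(V_B − V_A).
At A: distances to the source charges are 1.57 m, 1.14 m; V_A = Σ kqᵢ/rᵢ = 24.6 V.
At B: distances to the source charges are 2.17 m, 2.42 m; V_B = Σ kqᵢ/rᵢ = 8.23 V.
ΔV = V_B − V_A = -16.3 V.
W_ext = qΔV = (-2.38×10⁻⁹ C)(-16.3 V) = 3.88×10⁻⁸ J.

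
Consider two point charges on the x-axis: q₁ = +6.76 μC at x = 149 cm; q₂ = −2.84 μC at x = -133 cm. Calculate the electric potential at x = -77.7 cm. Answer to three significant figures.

The total potential is the scalar sum of each charge's contribution, V = Σ kqᵢ/rᵢ.
Distances from the field point to each charge: r₁ = 2.27 m, r₂ = 0.553 m.
V = k[(6.76×10⁻⁶)/(2.27) + (-2.84×10⁻⁶)/(0.553)] = -1.94×10⁴ V.

-1.94×10⁴ V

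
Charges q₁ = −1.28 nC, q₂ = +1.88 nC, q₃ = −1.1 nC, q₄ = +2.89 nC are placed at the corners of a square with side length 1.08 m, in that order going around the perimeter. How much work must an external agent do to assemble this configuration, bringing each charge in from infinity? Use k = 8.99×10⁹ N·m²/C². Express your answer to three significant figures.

The assembly work is the sum of pairwise potential energies, U = Σ_{i<j} kqᵢqⱼ/rᵢⱼ.
The four side pairs have separation 1.08 m and the two diagonal pairs 1.53 m.
Summing all 6 pair terms gives U = -5.42×10⁻⁸ J.

-5.42×10⁻⁸ J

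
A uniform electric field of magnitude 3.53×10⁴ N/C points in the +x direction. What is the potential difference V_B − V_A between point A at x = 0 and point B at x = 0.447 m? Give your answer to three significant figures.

In a uniform field, potential decreases in the direction of E: V_B − V_A = −E·Δx.
V_B − V_A = −(3.53×10⁴ V/m)(0.447 m) = -1.58×10⁴ V.

-1.58×10⁴ V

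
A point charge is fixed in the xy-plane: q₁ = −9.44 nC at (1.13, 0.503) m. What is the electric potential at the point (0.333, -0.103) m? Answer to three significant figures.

-84.8 V

The total potential is the scalar sum of each charge's contribution, V = Σ kqᵢ/rᵢ.
Distances from the field point to each charge: r₁ = 1.00 m.
V = k[(-9.44×10⁻⁹)/(1.00)] = -84.8 V.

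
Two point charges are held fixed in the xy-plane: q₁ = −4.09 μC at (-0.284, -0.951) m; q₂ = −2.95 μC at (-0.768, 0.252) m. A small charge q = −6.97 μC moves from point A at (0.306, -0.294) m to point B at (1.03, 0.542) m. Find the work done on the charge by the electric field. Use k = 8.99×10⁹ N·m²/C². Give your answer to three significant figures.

0.213 J

The work done by the electric force is W_field = −ΔU = −q(V_B − V_A) = q(V_A − V_B).
At A: distances to the source charges are 0.883 m, 1.20 m; V_A = Σ kqᵢ/rᵢ = -6.37×10⁴ V.
At B: distances to the source charges are 1.99 m, 1.82 m; V_B = Σ kqᵢ/rᵢ = -3.30×10⁴ V.
ΔV = V_B − V_A = 3.06×10⁴ V.
W_field = −qΔV = −(-6.97×10⁻⁶ C)(3.06×10⁴ V) = 0.213 J.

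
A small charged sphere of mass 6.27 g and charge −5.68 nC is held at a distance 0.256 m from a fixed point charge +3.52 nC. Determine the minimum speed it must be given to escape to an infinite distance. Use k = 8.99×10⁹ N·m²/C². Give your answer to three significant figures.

0.0150 m/s

To just escape, total mechanical energy must reach zero at infinity: ½mv²_min + U = 0, so ½mv²_min = −U = |kQq|/r.
|U| = |kQq|/r = (8.99×10⁹ N·m²/C²)(3.52×10⁻⁹)(5.68×10⁻⁹)/(0.256) = 7.02×10⁻⁷ J.
v_min = √(2|U|/m) = √(2·7.02×10⁻⁷/6.27×10⁻³) = 0.0150 m/s.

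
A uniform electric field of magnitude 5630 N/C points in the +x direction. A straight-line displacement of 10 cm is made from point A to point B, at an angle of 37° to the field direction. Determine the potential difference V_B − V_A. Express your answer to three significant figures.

-450 V

Only the component of displacement along E changes the potential: ΔV = −E·d·cosθ.
ΔV = −(5630 V/m)(0.100 m)cos37° = -450 V.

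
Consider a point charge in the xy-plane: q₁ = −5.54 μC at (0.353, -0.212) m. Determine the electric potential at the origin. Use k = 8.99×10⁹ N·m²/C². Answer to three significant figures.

-1.21×10⁵ V

The total potential is the scalar sum of each charge's contribution, V = Σ kqᵢ/rᵢ.
Distances from the field point to each charge: r₁ = 0.412 m.
V = k[(-5.54×10⁻⁶)/(0.412)] = -1.21×10⁵ V.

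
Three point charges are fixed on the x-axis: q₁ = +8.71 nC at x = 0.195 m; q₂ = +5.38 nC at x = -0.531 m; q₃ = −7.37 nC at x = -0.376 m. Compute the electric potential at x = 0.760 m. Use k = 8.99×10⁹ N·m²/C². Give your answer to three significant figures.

118 V

The total potential is the scalar sum of each charge's contribution, V = Σ kqᵢ/rᵢ.
Distances from the field point to each charge: r₁ = 0.565 m, r₂ = 1.29 m, r₃ = 1.14 m.
V = k[(8.71×10⁻⁹)/(0.565) + (5.38×10⁻⁹)/(1.29) + (-7.37×10⁻⁹)/(1.14)] = 118 V.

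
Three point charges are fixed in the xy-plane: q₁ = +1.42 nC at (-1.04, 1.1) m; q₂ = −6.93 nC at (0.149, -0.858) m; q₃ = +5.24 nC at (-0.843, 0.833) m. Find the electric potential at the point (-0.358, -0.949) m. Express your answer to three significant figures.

The total potential is the scalar sum of each charge's contribution, V = Σ kqᵢ/rᵢ.
Distances from the field point to each charge: r₁ = 2.16 m, r₂ = 0.515 m, r₃ = 1.85 m.
V = k[(1.42×10⁻⁹)/(2.16) + (-6.93×10⁻⁹)/(0.515) + (5.24×10⁻⁹)/(1.85)] = -89.5 V.

-89.5 V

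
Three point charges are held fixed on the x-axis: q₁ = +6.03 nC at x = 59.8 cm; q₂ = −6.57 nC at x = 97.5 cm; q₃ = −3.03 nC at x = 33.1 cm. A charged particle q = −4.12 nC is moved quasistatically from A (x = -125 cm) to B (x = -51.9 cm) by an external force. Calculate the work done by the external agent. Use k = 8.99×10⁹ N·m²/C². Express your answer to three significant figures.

For quasistatic motion the external work equals the change in potential energy: W_ext = qΔV = q(V_B − V_A).
At A: distances to the source charges are 1.85 m, 2.23 m, 1.58 m; V_A = Σ kqᵢ/rᵢ = -14.4 V.
At B: distances to the source charges are 1.12 m, 1.49 m, 0.850 m; V_B = Σ kqᵢ/rᵢ = -23.0 V.
ΔV = V_B − V_A = -8.61 V.
W_ext = qΔV = (-4.12×10⁻⁹ C)(-8.61 V) = 3.55×10⁻⁸ J.

3.55×10⁻⁸ J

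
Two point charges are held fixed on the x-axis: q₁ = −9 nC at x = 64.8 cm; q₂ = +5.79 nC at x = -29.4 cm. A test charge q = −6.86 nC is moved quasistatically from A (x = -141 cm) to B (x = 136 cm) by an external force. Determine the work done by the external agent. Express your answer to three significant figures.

6.14×10⁻⁷ J

For quasistatic motion the external work equals the change in potential energy: W_ext = qΔV = q(V_B − V_A).
At A: distances to the source charges are 2.06 m, 1.12 m; V_A = Σ kqᵢ/rᵢ = 7.33 V.
At B: distances to the source charges are 0.712 m, 1.65 m; V_B = Σ kqᵢ/rᵢ = -82.2 V.
ΔV = V_B − V_A = -89.5 V.
W_ext = qΔV = (-6.86×10⁻⁹ C)(-89.5 V) = 6.14×10⁻⁷ J.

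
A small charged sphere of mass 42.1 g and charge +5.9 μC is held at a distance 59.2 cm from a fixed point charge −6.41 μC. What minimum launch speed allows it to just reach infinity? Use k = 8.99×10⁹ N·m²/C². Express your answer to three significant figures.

To just escape, total mechanical energy must reach zero at infinity: ½mv²_min + U = 0, so ½mv²_min = −U = |kQq|/r.
|U| = |kQq|/r = (8.99×10⁹ N·m²/C²)(6.41×10⁻⁶)(5.90×10⁻⁶)/(0.592) = 0.574 J.
v_min = √(2|U|/m) = √(2·0.574/0.0421) = 5.22 m/s.

5.22 m/s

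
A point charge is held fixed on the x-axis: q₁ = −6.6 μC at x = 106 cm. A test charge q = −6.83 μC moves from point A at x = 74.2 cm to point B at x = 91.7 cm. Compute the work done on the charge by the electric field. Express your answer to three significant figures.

-1.56 J

The work done by the electric force is W_field = −ΔU = −q(V_B − V_A) = q(V_A − V_B).
At A: distance to the source charge is 0.318 m; V_A = kq₁/r = -1.87×10⁵ V.
At B: distance to the source charge is 0.143 m; V_B = kq₁/r = -4.15×10⁵ V.
ΔV = V_B − V_A = -2.28×10⁵ V.
W_field = −qΔV = −(-6.83×10⁻⁶ C)(-2.28×10⁵ V) = -1.56 J.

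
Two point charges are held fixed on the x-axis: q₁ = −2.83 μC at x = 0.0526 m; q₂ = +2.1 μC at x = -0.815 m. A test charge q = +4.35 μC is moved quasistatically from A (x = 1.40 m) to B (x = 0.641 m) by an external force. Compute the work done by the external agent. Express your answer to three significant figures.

For quasistatic motion the external work equals the change in potential energy: W_ext = qΔV = q(V_B − V_A).
At A: distances to the source charges are 1.35 m, 2.21 m; V_A = Σ kqᵢ/rᵢ = -1.04×10⁴ V.
At B: distances to the source charges are 0.588 m, 1.46 m; V_B = Σ kqᵢ/rᵢ = -3.03×10⁴ V.
ΔV = V_B − V_A = -1.99×10⁴ V.
W_ext = qΔV = (4.35×10⁻⁶ C)(-1.99×10⁴ V) = -0.0866 J.

-0.0866 J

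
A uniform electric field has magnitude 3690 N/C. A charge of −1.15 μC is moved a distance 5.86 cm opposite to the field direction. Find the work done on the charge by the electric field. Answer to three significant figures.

The potential change for a displacement 5.86 cm opposite to the field direction is ΔV = +Ed = 216 V.
W_field = −qΔV = 2.49×10⁻⁴ J.

2.49×10⁻⁴ J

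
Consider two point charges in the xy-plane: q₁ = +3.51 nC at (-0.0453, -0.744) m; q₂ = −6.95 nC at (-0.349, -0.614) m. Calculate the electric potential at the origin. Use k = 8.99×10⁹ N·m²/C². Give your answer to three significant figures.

-46.1 V

The total potential is the scalar sum of each charge's contribution, V = Σ kqᵢ/rᵢ.
Distances from the field point to each charge: r₁ = 0.745 m, r₂ = 0.706 m.
V = k[(3.51×10⁻⁹)/(0.745) + (-6.95×10⁻⁹)/(0.706)] = -46.1 V.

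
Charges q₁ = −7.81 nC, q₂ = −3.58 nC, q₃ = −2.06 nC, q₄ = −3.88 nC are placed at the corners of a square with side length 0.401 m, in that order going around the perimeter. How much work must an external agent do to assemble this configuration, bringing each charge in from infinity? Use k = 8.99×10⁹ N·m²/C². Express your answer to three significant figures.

The assembly work is the sum of pairwise potential energies, U = Σ_{i<j} kqᵢqⱼ/rᵢⱼ.
The four side pairs have separation 0.401 m and the two diagonal pairs 0.567 m.
Summing all 6 pair terms gives U = 2.13×10⁻⁶ J.

2.13×10⁻⁶ J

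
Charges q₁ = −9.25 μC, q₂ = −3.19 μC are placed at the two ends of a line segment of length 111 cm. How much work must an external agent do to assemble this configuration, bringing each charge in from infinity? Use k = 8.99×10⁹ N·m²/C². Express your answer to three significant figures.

The assembly work is the sum of pairwise potential energies, U = Σ_{i<j} kqᵢqⱼ/rᵢⱼ.
The separation is r = 1.11 m.
U = (0.239) = 0.239 J.

0.239 J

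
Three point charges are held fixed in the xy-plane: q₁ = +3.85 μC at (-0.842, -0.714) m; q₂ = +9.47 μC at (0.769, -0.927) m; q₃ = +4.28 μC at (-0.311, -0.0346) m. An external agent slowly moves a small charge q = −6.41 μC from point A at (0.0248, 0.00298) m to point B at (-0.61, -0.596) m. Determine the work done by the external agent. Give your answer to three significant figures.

-0.240 J

For quasistatic motion the external work equals the change in potential energy: W_ext = qΔV = q(V_B − V_A).
At A: distances to the source charges are 1.12 m, 1.19 m, 0.338 m; V_A = Σ kqᵢ/rᵢ = 2.16×10⁵ V.
At B: distances to the source charges are 0.260 m, 1.42 m, 0.636 m; V_B = Σ kqᵢ/rᵢ = 2.54×10⁵ V.
ΔV = V_B − V_A = 3.74×10⁴ V.
W_ext = qΔV = (-6.41×10⁻⁶ C)(3.74×10⁴ V) = -0.240 J.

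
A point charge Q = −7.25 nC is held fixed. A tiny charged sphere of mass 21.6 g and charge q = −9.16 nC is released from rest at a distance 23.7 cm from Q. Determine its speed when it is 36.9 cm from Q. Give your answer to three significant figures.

Only the electrostatic force acts, so mechanical energy is conserved: ½mv² = U₁ − U₂ = kQq(1/r₁ − 1/r₂).
U₁ − U₂ = (8.99×10⁹ N·m²/C²)(-7.25×10⁻⁹ C)(-9.16×10⁻⁹ C)(1/0.237 − 1/0.369) = 9.01×10⁻⁷ J.
v = √(2·9.01×10⁻⁷/0.0216) = 9.13×10⁻³ m/s.

9.13×10⁻³ m/s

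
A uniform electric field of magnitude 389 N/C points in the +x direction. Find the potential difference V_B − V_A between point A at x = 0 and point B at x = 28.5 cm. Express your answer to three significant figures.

-111 V

In a uniform field, potential decreases in the direction of E: V_B − V_A = −E·Δx.
V_B − V_A = −(389 V/m)(0.285 m) = -111 V.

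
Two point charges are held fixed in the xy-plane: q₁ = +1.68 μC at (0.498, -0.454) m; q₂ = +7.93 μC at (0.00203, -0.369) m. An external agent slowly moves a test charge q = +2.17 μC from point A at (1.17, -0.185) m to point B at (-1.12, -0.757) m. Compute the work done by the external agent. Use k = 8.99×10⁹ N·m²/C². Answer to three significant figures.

For quasistatic motion the external work equals the change in potential energy: W_ext = qΔV = q(V_B − V_A).
At A: distances to the source charges are 0.724 m, 1.18 m; V_A = Σ kqᵢ/rᵢ = 8.12×10⁴ V.
At B: distances to the source charges are 1.65 m, 1.19 m; V_B = Σ kqᵢ/rᵢ = 6.92×10⁴ V.
ΔV = V_B − V_A = -1.19×10⁴ V.
W_ext = qΔV = (2.17×10⁻⁶ C)(-1.19×10⁴ V) = -0.0259 J.

-0.0259 J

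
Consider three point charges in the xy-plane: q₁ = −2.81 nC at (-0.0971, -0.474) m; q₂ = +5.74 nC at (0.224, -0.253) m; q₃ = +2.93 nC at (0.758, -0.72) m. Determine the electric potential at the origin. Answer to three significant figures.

Electric potential is a scalar, so the contributions from each charge add algebraically: V = Σ kqᵢ/rᵢ.
Distances from the field point to each charge: r₁ = 0.484 m, r₂ = 0.338 m, r₃ = 1.05 m.
V = k[(-2.81×10⁻⁹)/(0.484) + (5.74×10⁻⁹)/(0.338) + (2.93×10⁻⁹)/(1.05)] = 126 V.

126 V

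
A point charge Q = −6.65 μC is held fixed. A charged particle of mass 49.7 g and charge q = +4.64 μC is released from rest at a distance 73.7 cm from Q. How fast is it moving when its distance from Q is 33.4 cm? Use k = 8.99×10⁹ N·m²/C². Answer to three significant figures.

4.27 m/s

Only the electrostatic force acts, so mechanical energy is conserved: ½mv² = U₁ − U₂ = kQq(1/r₁ − 1/r₂).
U₁ − U₂ = (8.99×10⁹ N·m²/C²)(-6.65×10⁻⁶ C)(4.64×10⁻⁶ C)(1/0.737 − 1/0.334) = 0.454 J.
v = √(2·0.454/0.0497) = 4.27 m/s.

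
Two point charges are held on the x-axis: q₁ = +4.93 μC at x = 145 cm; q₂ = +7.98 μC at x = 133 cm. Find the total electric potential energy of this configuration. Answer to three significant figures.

The assembly work is the sum of pairwise potential energies, U = Σ_{i<j} kqᵢqⱼ/rᵢⱼ.
Pair separations: r₁₂ = 0.120 m.
U = (2.95) = 2.95 J.

2.95 J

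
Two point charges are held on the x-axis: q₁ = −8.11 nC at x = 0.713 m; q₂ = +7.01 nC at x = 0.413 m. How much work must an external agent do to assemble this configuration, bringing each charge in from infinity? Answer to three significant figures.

The work to assemble the configuration equals its total potential energy, U = Σ kqᵢqⱼ/rᵢⱼ over all pairs.
Pair separations: r₁₂ = 0.300 m.
U = (-1.70×10⁻⁶) = -1.70×10⁻⁶ J.

-1.70×10⁻⁶ J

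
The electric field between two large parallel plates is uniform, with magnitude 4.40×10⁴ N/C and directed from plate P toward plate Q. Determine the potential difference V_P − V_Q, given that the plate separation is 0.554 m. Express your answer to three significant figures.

In a uniform field, potential decreases in the direction of E: ΔV = −E·d for a displacement d parallel to E.
Going from Q to P is a displacement of 0.554 m opposite to the field, so V_P − V_Q = +Ed = 2.44×10⁴ V.

2.44×10⁴ V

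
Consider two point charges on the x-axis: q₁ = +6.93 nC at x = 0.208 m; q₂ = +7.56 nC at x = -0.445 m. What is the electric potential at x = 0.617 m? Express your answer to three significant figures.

216 V

The total potential is the scalar sum of each charge's contribution, V = Σ kqᵢ/rᵢ.
Distances from the field point to each charge: r₁ = 0.409 m, r₂ = 1.06 m.
V = k[(6.93×10⁻⁹)/(0.409) + (7.56×10⁻⁹)/(1.06)] = 216 V.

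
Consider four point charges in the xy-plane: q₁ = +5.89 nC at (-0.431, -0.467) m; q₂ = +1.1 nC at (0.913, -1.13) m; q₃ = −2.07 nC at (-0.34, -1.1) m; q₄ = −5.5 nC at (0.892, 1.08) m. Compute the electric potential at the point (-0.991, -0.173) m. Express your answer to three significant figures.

Electric potential is a scalar, so the contributions from each charge add algebraically: V = Σ kqᵢ/rᵢ.
Distances from the field point to each charge: r₁ = 0.632 m, r₂ = 2.13 m, r₃ = 1.13 m, r₄ = 2.26 m.
V = k[(5.89×10⁻⁹)/(0.632) + (1.10×10⁻⁹)/(2.13) + (-2.07×10⁻⁹)/(1.13) + (-5.50×10⁻⁹)/(2.26)] = 50.1 V.

50.1 V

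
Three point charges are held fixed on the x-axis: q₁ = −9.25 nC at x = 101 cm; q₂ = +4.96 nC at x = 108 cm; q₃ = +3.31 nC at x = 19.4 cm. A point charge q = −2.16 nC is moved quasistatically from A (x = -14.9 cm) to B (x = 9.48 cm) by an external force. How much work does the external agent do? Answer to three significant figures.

For quasistatic motion the external work equals the change in potential energy: W_ext = qΔV = q(V_B − V_A).
At A: distances to the source charges are 1.16 m, 1.23 m, 0.343 m; V_A = Σ kqᵢ/rᵢ = 51.3 V.
At B: distances to the source charges are 0.915 m, 0.985 m, 0.0992 m; V_B = Σ kqᵢ/rᵢ = 254 V.
ΔV = V_B − V_A = 203 V.
W_ext = qΔV = (-2.16×10⁻⁹ C)(203 V) = -4.39×10⁻⁷ J.

-4.39×10⁻⁷ J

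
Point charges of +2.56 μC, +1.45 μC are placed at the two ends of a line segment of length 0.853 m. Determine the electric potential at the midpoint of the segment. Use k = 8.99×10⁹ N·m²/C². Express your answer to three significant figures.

The total potential is the scalar sum of each charge's contribution, V = Σ kqᵢ/rᵢ.
Each charge is 0.426 m from the midpoint.
V = k[(2.56×10⁻⁶)/(0.426) + (1.45×10⁻⁶)/(0.426)] = 8.45×10⁴ V.

8.45×10⁴ V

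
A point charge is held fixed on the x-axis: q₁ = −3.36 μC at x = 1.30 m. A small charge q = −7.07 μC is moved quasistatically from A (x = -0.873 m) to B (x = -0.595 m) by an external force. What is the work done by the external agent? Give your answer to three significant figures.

For quasistatic motion the external work equals the change in potential energy: W_ext = qΔV = q(V_B − V_A).
At A: distance to the source charge is 2.17 m; V_A = kq₁/r = -1.39×10⁴ V.
At B: distance to the source charge is 1.90 m; V_B = kq₁/r = -1.59×10⁴ V.
ΔV = V_B − V_A = -2040 V.
W_ext = qΔV = (-7.07×10⁻⁶ C)(-2040 V) = 0.0144 J.

0.0144 J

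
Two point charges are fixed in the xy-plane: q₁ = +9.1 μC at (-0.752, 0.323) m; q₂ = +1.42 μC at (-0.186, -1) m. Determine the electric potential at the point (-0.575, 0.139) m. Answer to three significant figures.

The total potential is the scalar sum of each charge's contribution, V = Σ kqᵢ/rᵢ.
Distances from the field point to each charge: r₁ = 0.255 m, r₂ = 1.20 m.
V = k[(9.10×10⁻⁶)/(0.255) + (1.42×10⁻⁶)/(1.20)] = 3.31×10⁵ V.

3.31×10⁵ V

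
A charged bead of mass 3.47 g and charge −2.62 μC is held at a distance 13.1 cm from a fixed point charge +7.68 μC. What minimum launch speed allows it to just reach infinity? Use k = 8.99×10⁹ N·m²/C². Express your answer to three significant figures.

To just escape, total mechanical energy must reach zero at infinity: ½mv²_min + U = 0, so ½mv²_min = −U = |kQq|/r.
|U| = |kQq|/r = (8.99×10⁹ N·m²/C²)(7.68×10⁻⁶)(2.62×10⁻⁶)/(0.131) = 1.38 J.
v_min = √(2|U|/m) = √(2·1.38/3.47×10⁻³) = 28.2 m/s.

28.2 m/s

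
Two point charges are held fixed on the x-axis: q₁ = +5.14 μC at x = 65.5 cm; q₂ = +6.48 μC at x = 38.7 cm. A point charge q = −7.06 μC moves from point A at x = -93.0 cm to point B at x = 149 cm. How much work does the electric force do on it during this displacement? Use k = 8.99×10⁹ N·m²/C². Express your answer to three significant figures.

The work done by the electric force is W_field = −ΔU = −q(V_B − V_A) = q(V_A − V_B).
At A: distances to the source charges are 1.58 m, 1.32 m; V_A = Σ kqᵢ/rᵢ = 7.34×10⁴ V.
At B: distances to the source charges are 0.835 m, 1.10 m; V_B = Σ kqᵢ/rᵢ = 1.08×10⁵ V.
ΔV = V_B − V_A = 3.48×10⁴ V.
W_field = −qΔV = −(-7.06×10⁻⁶ C)(3.48×10⁴ V) = 0.245 J.

0.245 J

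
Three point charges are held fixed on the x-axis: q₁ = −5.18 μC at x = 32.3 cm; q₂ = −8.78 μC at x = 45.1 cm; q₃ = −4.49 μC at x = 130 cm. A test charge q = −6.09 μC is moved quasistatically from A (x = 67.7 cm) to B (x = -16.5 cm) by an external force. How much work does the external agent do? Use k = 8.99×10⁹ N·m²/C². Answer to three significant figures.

-1.79 J

For quasistatic motion the external work equals the change in potential energy: W_ext = qΔV = q(V_B − V_A).
At A: distances to the source charges are 0.354 m, 0.226 m, 0.623 m; V_A = Σ kqᵢ/rᵢ = -5.46×10⁵ V.
At B: distances to the source charges are 0.488 m, 0.616 m, 1.47 m; V_B = Σ kqᵢ/rᵢ = -2.51×10⁵ V.
ΔV = V_B − V_A = 2.94×10⁵ V.
W_ext = qΔV = (-6.09×10⁻⁶ C)(2.94×10⁵ V) = -1.79 J.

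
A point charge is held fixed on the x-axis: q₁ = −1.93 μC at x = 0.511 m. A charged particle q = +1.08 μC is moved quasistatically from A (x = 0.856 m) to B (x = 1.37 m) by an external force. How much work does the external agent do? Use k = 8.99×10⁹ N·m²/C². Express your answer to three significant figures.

For quasistatic motion the external work equals the change in potential energy: W_ext = qΔV = q(V_B − V_A).
At A: distance to the source charge is 0.345 m; V_A = kq₁/r = -5.03×10⁴ V.
At B: distance to the source charge is 0.859 m; V_B = kq₁/r = -2.02×10⁴ V.
ΔV = V_B − V_A = 3.01×10⁴ V.
W_ext = qΔV = (1.08×10⁻⁶ C)(3.01×10⁴ V) = 0.0325 J.

0.0325 J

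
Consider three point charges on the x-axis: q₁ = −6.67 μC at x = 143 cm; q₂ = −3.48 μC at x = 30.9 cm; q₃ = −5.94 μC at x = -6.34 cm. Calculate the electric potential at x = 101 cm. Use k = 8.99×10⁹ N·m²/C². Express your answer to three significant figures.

Electric potential is a scalar, so the contributions from each charge add algebraically: V = Σ kqᵢ/rᵢ.
Distances from the field point to each charge: r₁ = 0.420 m, r₂ = 0.701 m, r₃ = 1.07 m.
V = k[(-6.67×10⁻⁶)/(0.420) + (-3.48×10⁻⁶)/(0.701) + (-5.94×10⁻⁶)/(1.07)] = -2.37×10⁵ V.

-2.37×10⁵ V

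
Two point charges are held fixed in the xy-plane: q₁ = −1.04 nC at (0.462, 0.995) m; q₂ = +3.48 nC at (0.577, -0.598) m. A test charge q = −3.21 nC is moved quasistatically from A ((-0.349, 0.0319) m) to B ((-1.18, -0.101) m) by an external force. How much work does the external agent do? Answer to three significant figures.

For quasistatic motion the external work equals the change in potential energy: W_ext = qΔV = q(V_B − V_A).
At A: distances to the source charges are 1.26 m, 1.12 m; V_A = Σ kqᵢ/rᵢ = 20.5 V.
At B: distances to the source charges are 1.97 m, 1.83 m; V_B = Σ kqᵢ/rᵢ = 12.4 V.
ΔV = V_B − V_A = -8.11 V.
W_ext = qΔV = (-3.21×10⁻⁹ C)(-8.11 V) = 2.60×10⁻⁸ J.

2.60×10⁻⁸ J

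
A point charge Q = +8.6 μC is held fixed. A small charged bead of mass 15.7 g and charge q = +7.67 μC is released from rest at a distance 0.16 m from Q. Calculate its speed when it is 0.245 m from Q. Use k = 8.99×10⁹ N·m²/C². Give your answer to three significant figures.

12.8 m/s

Only the electrostatic force acts, so mechanical energy is conserved: ½mv² = U₁ − U₂ = kQq(1/r₁ − 1/r₂).
U₁ − U₂ = (8.99×10⁹ N·m²/C²)(8.60×10⁻⁶ C)(7.67×10⁻⁶ C)(1/0.160 − 1/0.245) = 1.29 J.
v = √(2·1.29/0.0157) = 12.8 m/s.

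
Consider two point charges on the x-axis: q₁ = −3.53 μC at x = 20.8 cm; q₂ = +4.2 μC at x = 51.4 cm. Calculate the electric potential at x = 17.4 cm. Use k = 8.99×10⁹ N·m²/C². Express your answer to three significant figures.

Electric potential is a scalar, so the contributions from each charge add algebraically: V = Σ kqᵢ/rᵢ.
Distances from the field point to each charge: r₁ = 0.0340 m, r₂ = 0.340 m.
V = k[(-3.53×10⁻⁶)/(0.0340) + (4.20×10⁻⁶)/(0.340)] = -8.22×10⁵ V.

-8.22×10⁵ V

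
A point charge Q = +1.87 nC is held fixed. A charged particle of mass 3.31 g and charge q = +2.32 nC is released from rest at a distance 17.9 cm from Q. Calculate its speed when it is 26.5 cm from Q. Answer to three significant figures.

Only the electrostatic force acts, so mechanical energy is conserved: ½mv² = U₁ − U₂ = kQq(1/r₁ − 1/r₂).
U₁ − U₂ = (8.99×10⁹ N·m²/C²)(1.87×10⁻⁹ C)(2.32×10⁻⁹ C)(1/0.179 − 1/0.265) = 7.07×10⁻⁸ J.
v = √(2·7.07×10⁻⁸/3.31×10⁻³) = 6.54×10⁻³ m/s.

6.54×10⁻³ m/s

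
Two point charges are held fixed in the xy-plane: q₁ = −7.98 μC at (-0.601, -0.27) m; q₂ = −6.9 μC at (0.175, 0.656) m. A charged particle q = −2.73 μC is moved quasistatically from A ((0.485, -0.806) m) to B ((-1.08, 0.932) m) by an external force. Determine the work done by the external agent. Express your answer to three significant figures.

For quasistatic motion the external work equals the change in potential energy: W_ext = qΔV = q(V_B − V_A).
At A: distances to the source charges are 1.21 m, 1.49 m; V_A = Σ kqᵢ/rᵢ = -1.01×10⁵ V.
At B: distances to the source charges are 1.29 m, 1.28 m; V_B = Σ kqᵢ/rᵢ = -1.04×10⁵ V.
ΔV = V_B − V_A = -2970 V.
W_ext = qΔV = (-2.73×10⁻⁶ C)(-2970 V) = 8.12×10⁻³ J.

8.12×10⁻³ J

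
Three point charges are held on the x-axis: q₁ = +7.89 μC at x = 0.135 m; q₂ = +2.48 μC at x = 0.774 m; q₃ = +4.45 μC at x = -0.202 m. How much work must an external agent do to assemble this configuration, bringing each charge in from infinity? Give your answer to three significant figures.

The work to assemble the configuration equals its total potential energy, U = Σ kqᵢqⱼ/rᵢⱼ over all pairs.
Pair separations: r₁₂ = 0.639 m, r₁₃ = 0.337 m, r₂₃ = 0.976 m.
U = (0.275) + (0.937) + (0.102) = 1.31 J.

1.31 J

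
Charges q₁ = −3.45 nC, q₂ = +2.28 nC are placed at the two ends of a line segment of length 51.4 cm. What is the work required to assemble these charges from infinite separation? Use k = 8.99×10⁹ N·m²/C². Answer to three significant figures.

The assembly work is the sum of pairwise potential energies, U = Σ_{i<j} kqᵢqⱼ/rᵢⱼ.
The separation is r = 0.514 m.
U = (-1.38×10⁻⁷) = -1.38×10⁻⁷ J.

-1.38×10⁻⁷ J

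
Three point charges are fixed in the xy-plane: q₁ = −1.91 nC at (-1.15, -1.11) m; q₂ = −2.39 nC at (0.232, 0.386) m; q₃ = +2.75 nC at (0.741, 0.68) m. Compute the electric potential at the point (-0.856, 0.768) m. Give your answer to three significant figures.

-12.2 V

The total potential is the scalar sum of each charge's contribution, V = Σ kqᵢ/rᵢ.
Distances from the field point to each charge: r₁ = 1.90 m, r₂ = 1.15 m, r₃ = 1.60 m.
V = k[(-1.91×10⁻⁹)/(1.90) + (-2.39×10⁻⁹)/(1.15) + (2.75×10⁻⁹)/(1.60)] = -12.2 V.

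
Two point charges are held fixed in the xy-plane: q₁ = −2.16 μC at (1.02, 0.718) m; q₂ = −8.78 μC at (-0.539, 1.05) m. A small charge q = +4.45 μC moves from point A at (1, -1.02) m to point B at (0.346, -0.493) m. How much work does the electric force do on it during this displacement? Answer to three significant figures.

0.0739 J

The work done by the electric force is W_field = −ΔU = −q(V_B − V_A) = q(V_A − V_B).
At A: distances to the source charges are 1.74 m, 2.58 m; V_A = Σ kqᵢ/rᵢ = -4.18×10⁴ V.
At B: distances to the source charges are 1.39 m, 1.78 m; V_B = Σ kqᵢ/rᵢ = -5.84×10⁴ V.
ΔV = V_B − V_A = -1.66×10⁴ V.
W_field = −qΔV = −(4.45×10⁻⁶ C)(-1.66×10⁴ V) = 0.0739 J.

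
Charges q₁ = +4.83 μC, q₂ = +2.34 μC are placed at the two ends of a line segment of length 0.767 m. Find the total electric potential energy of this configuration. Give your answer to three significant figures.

The work to assemble the configuration equals its total potential energy, U = Σ kqᵢqⱼ/rᵢⱼ over all pairs.
The separation is r = 0.767 m.
U = (0.132) = 0.132 J.

0.132 J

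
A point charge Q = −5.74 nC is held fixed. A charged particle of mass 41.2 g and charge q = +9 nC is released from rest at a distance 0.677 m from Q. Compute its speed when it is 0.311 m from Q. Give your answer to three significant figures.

Only the electrostatic force acts, so mechanical energy is conserved: ½mv² = U₁ − U₂ = kQq(1/r₁ − 1/r₂).
U₁ − U₂ = (8.99×10⁹ N·m²/C²)(-5.74×10⁻⁹ C)(9.00×10⁻⁹ C)(1/0.677 − 1/0.311) = 8.07×10⁻⁷ J.
v = √(2·8.07×10⁻⁷/0.0412) = 6.26×10⁻³ m/s.

6.26×10⁻³ m/s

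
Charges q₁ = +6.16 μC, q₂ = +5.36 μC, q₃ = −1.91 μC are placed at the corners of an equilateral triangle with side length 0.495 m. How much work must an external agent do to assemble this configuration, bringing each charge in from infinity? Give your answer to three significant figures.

0.200 J

The assembly work is the sum of pairwise potential energies, U = Σ_{i<j} kqᵢqⱼ/rᵢⱼ.
All three pair separations equal the side length, 0.495 m.
U = (0.600) + (-0.214) + (-0.186) = 0.200 J.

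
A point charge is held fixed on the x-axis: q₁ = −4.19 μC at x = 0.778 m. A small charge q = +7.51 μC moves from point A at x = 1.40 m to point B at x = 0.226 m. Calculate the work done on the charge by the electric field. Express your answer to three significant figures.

The work done by the electric force is W_field = −ΔU = −q(V_B − V_A) = q(V_A − V_B).
At A: distance to the source charge is 0.622 m; V_A = kq₁/r = -6.06×10⁴ V.
At B: distance to the source charge is 0.552 m; V_B = kq₁/r = -6.82×10⁴ V.
ΔV = V_B − V_A = -7680 V.
W_field = −qΔV = −(7.51×10⁻⁶ C)(-7680 V) = 0.0577 J.

0.0577 J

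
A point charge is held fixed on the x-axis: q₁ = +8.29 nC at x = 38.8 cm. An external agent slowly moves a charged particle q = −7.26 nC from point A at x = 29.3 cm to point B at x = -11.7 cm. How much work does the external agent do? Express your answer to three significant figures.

4.62×10⁻⁶ J

For quasistatic motion the external work equals the change in potential energy: W_ext = qΔV = q(V_B − V_A).
At A: distance to the source charge is 0.0950 m; V_A = kq₁/r = 784 V.
At B: distance to the source charge is 0.505 m; V_B = kq₁/r = 148 V.
ΔV = V_B − V_A = -637 V.
W_ext = qΔV = (-7.26×10⁻⁹ C)(-637 V) = 4.62×10⁻⁶ J.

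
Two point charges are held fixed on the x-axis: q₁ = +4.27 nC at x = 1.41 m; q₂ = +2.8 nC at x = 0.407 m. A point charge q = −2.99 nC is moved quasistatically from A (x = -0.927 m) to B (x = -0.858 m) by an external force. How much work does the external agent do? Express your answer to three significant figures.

For quasistatic motion the external work equals the change in potential energy: W_ext = qΔV = q(V_B − V_A).
At A: distances to the source charges are 2.34 m, 1.33 m; V_A = Σ kqᵢ/rᵢ = 35.3 V.
At B: distances to the source charges are 2.27 m, 1.26 m; V_B = Σ kqᵢ/rᵢ = 36.8 V.
ΔV = V_B − V_A = 1.53 V.
W_ext = qΔV = (-2.99×10⁻⁹ C)(1.53 V) = -4.57×10⁻⁹ J.

-4.57×10⁻⁹ J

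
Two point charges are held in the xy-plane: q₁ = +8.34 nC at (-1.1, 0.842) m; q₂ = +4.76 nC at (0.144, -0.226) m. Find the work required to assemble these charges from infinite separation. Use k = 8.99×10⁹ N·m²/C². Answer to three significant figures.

The assembly work is the sum of pairwise potential energies, U = Σ_{i<j} kqᵢqⱼ/rᵢⱼ.
Pair separations: r₁₂ = 1.64 m.
U = (2.18×10⁻⁷) = 2.18×10⁻⁷ J.

2.18×10⁻⁷ J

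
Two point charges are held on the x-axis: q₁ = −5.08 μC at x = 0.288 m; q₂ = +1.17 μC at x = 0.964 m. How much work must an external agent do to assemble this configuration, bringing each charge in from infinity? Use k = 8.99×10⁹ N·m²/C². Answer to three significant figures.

The assembly work is the sum of pairwise potential energies, U = Σ_{i<j} kqᵢqⱼ/rᵢⱼ.
Pair separations: r₁₂ = 0.676 m.
U = (-0.0790) = -0.0790 J.

-0.0790 J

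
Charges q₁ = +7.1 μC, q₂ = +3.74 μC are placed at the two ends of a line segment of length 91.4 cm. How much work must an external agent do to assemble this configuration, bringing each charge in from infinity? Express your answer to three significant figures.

0.261 J

The assembly work is the sum of pairwise potential energies, U = Σ_{i<j} kqᵢqⱼ/rᵢⱼ.
The separation is r = 0.914 m.
U = (0.261) = 0.261 J.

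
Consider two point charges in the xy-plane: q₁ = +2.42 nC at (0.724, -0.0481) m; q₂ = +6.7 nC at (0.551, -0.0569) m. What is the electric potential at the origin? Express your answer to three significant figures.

139 V

Electric potential is a scalar, so the contributions from each charge add algebraically: V = Σ kqᵢ/rᵢ.
Distances from the field point to each charge: r₁ = 0.726 m, r₂ = 0.554 m.
V = k[(2.42×10⁻⁹)/(0.726) + (6.70×10⁻⁹)/(0.554)] = 139 V.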